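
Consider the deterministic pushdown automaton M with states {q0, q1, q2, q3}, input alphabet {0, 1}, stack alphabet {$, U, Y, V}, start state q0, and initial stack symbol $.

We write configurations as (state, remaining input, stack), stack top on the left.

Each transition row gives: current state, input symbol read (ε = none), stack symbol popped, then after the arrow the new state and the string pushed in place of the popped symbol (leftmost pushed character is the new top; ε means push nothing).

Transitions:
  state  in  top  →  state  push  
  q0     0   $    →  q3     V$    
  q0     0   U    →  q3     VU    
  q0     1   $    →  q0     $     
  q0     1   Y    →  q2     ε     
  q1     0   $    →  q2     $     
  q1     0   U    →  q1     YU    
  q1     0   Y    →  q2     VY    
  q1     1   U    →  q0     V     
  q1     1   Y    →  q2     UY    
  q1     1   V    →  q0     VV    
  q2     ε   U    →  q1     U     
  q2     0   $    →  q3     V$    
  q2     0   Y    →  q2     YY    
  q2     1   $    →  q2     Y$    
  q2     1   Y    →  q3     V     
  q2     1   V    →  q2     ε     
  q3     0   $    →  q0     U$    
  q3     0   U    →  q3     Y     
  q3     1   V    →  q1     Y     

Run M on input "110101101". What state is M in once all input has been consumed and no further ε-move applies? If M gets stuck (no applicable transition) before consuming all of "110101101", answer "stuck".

(q0, 110101101, $)
  read 1, top $: go to q0, push $ → (q0, 10101101, $)
  read 1, top $: go to q0, push $ → (q0, 0101101, $)
  read 0, top $: go to q3, push V$ → (q3, 101101, V$)
  read 1, top V: go to q1, push Y → (q1, 01101, Y$)
  read 0, top Y: go to q2, push VY → (q2, 1101, VY$)
  read 1, top V: go to q2, push ε → (q2, 101, Y$)
  read 1, top Y: go to q3, push V → (q3, 01, V$)
No transition for (q3, 0, top V); M blocks with input 01 remaining.

stuck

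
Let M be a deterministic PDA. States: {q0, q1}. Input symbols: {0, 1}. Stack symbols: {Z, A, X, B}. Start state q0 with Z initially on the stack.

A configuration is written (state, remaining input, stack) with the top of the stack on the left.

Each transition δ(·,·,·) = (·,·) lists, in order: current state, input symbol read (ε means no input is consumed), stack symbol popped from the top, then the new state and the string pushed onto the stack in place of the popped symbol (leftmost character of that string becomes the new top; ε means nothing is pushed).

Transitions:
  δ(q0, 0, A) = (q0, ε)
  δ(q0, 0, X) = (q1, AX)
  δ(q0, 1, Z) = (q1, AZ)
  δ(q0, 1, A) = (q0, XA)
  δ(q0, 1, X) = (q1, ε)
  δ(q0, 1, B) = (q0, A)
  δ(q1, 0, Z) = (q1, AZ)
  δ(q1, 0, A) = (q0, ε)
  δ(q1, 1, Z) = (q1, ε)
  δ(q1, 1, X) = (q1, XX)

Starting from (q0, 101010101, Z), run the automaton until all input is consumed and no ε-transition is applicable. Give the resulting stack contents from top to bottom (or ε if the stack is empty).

AZ

(q0, 101010101, Z)
  read 1, top Z: go to q1, push AZ → (q1, 01010101, AZ)
  read 0, top A: go to q0, push ε → (q0, 1010101, Z)
  read 1, top Z: go to q1, push AZ → (q1, 010101, AZ)
  read 0, top A: go to q0, push ε → (q0, 10101, Z)
  read 1, top Z: go to q1, push AZ → (q1, 0101, AZ)
  read 0, top A: go to q0, push ε → (q0, 101, Z)
  read 1, top Z: go to q1, push AZ → (q1, 01, AZ)
  read 0, top A: go to q0, push ε → (q0, 1, Z)
  read 1, top Z: go to q1, push AZ → (q1, ε, AZ)
All input consumed in state q1 with stack AZ.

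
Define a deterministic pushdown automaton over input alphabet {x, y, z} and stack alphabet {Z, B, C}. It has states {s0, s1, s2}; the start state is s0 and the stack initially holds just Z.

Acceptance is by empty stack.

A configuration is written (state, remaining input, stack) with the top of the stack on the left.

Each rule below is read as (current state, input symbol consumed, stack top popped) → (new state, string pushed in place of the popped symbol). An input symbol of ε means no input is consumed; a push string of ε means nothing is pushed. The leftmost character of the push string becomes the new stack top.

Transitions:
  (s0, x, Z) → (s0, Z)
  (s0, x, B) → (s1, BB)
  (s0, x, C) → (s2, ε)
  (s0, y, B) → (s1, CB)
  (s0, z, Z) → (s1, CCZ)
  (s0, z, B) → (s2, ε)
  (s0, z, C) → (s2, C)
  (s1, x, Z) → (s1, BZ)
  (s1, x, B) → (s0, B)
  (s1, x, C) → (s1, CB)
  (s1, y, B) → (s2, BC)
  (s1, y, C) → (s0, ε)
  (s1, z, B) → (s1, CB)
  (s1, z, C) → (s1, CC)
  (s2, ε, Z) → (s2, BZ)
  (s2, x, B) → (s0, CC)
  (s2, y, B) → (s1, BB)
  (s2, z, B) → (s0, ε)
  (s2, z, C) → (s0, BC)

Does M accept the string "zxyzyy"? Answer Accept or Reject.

(s0, zxyzyy, Z)
  read z, top Z: go to s1, push CCZ → (s1, xyzyy, CCZ)
  read x, top C: go to s1, push CB → (s1, yzyy, CBCZ)
  read y, top C: go to s0, push ε → (s0, zyy, BCZ)
  read z, top B: go to s2, push ε → (s2, yy, CZ)
No transition applies at (s2, yy, CZ); input not fully consumed.

Reject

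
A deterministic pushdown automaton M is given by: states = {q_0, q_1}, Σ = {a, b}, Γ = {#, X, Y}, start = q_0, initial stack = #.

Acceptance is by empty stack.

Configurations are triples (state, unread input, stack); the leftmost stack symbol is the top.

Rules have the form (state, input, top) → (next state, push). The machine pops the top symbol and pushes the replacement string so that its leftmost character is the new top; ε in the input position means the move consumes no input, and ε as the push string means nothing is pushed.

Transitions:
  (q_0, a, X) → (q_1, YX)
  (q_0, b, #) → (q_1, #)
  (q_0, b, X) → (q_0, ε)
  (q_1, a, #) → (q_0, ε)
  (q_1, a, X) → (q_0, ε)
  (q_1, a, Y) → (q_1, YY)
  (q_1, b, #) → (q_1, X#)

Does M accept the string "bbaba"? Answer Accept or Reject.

Accept

(q_0, bbaba, #)
  read b, top #: go to q_1, push # → (q_1, baba, #)
  read b, top #: go to q_1, push X# → (q_1, aba, X#)
  read a, top X: go to q_0, push ε → (q_0, ba, #)
  read b, top #: go to q_1, push # → (q_1, a, #)
  read a, top #: go to q_0, push ε → (q_0, ε, ε)
All input consumed and the stack is empty.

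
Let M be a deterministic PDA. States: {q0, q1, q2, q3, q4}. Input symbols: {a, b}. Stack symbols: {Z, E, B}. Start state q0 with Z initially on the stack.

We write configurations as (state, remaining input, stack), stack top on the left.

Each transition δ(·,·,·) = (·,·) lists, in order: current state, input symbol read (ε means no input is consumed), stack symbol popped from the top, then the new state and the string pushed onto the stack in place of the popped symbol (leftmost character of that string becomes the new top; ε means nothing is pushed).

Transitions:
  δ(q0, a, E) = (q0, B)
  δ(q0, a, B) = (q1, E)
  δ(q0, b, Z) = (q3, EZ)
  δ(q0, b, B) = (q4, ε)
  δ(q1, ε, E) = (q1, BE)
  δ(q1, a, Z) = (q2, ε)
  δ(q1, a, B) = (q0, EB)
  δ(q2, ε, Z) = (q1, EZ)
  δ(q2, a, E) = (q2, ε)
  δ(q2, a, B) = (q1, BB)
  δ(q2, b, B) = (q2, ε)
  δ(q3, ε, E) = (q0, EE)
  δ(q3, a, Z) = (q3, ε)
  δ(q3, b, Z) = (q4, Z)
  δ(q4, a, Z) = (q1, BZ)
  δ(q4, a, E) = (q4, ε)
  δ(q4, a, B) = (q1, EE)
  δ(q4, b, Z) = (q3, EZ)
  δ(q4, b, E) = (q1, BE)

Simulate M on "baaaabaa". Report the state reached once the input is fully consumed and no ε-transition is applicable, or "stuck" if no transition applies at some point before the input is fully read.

(q0, baaaabaa, Z)
  read b, top Z: go to q3, push EZ → (q3, aaaabaa, EZ)
  ε-move, top E: go to q0, push EE → (q0, aaaabaa, EEZ)
  read a, top E: go to q0, push B → (q0, aaabaa, BEZ)
  read a, top B: go to q1, push E → (q1, aabaa, EEZ)
  ε-move, top E: go to q1, push BE → (q1, aabaa, BEEZ)
  read a, top B: go to q0, push EB → (q0, abaa, EBEEZ)
  read a, top E: go to q0, push B → (q0, baa, BBEEZ)
  read b, top B: go to q4, push ε → (q4, aa, BEEZ)
  read a, top B: go to q1, push EE → (q1, a, EEEEZ)
  ε-move, top E: go to q1, push BE → (q1, a, BEEEEZ)
  read a, top B: go to q0, push EB → (q0, ε, EBEEEEZ)
All input consumed; M is in state q0.

q0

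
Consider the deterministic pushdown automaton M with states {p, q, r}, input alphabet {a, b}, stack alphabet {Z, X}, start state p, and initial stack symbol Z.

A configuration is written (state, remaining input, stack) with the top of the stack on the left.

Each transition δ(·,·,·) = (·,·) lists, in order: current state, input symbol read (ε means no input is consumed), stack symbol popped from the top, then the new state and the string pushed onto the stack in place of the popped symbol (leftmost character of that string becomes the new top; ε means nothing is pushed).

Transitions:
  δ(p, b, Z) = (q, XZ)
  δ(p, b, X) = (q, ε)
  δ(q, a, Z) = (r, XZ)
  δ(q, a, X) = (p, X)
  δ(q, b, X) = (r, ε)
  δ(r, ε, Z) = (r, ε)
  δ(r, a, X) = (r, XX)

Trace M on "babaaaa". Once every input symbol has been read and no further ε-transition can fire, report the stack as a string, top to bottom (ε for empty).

XXXXZ

(p, babaaaa, Z) ⊢ (q, abaaaa, XZ) ⊢ (p, baaaa, XZ) ⊢ (q, aaaa, Z) ⊢ (r, aaa, XZ) ⊢ (r, aa, XXZ) ⊢ (r, a, XXXZ) ⊢ (r, ε, XXXXZ)
All input consumed in state r with stack XXXXZ.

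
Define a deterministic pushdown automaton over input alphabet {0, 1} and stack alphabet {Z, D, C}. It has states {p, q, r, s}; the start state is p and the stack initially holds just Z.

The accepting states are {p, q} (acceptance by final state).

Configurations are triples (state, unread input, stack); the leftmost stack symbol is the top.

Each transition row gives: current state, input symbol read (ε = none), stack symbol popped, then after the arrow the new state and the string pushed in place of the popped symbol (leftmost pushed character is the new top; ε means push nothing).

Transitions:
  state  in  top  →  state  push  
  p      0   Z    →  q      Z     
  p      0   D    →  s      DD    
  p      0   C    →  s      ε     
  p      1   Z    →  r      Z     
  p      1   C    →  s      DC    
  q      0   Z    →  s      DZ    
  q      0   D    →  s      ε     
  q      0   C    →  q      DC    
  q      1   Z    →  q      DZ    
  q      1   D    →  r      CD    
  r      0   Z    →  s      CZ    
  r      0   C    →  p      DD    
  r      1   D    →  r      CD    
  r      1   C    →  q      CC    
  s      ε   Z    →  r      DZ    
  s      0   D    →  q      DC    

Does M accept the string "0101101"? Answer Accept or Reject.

Reject

(p, 0101101, Z)
  read 0, top Z: go to q, push Z → (q, 101101, Z)
  read 1, top Z: go to q, push DZ → (q, 01101, DZ)
  read 0, top D: go to s, push ε → (s, 1101, Z)
  ε-move, top Z: go to r, push DZ → (r, 1101, DZ)
  read 1, top D: go to r, push CD → (r, 101, CDZ)
  read 1, top C: go to q, push CC → (q, 01, CCDZ)
  read 0, top C: go to q, push DC → (q, 1, DCCDZ)
  read 1, top D: go to r, push CD → (r, ε, CDCCDZ)
All input consumed; state r ∉ F and no further ε-move applies.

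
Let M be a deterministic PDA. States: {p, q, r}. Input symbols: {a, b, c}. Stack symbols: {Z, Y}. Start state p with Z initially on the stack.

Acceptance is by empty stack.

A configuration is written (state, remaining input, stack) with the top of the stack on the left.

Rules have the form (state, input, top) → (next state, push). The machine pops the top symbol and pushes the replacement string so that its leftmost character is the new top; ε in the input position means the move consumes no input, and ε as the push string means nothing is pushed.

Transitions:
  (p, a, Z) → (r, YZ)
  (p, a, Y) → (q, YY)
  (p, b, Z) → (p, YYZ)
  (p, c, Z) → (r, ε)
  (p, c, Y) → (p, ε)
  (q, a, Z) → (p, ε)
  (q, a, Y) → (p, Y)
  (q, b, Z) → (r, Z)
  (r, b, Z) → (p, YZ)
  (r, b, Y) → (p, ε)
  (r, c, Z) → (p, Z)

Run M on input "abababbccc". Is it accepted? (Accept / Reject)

(p, abababbccc, Z)
  read a, top Z: go to r, push YZ → (r, bababbccc, YZ)
  read b, top Y: go to p, push ε → (p, ababbccc, Z)
  read a, top Z: go to r, push YZ → (r, babbccc, YZ)
  read b, top Y: go to p, push ε → (p, abbccc, Z)
  read a, top Z: go to r, push YZ → (r, bbccc, YZ)
  read b, top Y: go to p, push ε → (p, bccc, Z)
  read b, top Z: go to p, push YYZ → (p, ccc, YYZ)
  read c, top Y: go to p, push ε → (p, cc, YZ)
  read c, top Y: go to p, push ε → (p, c, Z)
  read c, top Z: go to r, push ε → (r, ε, ε)
All input consumed and the stack is empty.

Accept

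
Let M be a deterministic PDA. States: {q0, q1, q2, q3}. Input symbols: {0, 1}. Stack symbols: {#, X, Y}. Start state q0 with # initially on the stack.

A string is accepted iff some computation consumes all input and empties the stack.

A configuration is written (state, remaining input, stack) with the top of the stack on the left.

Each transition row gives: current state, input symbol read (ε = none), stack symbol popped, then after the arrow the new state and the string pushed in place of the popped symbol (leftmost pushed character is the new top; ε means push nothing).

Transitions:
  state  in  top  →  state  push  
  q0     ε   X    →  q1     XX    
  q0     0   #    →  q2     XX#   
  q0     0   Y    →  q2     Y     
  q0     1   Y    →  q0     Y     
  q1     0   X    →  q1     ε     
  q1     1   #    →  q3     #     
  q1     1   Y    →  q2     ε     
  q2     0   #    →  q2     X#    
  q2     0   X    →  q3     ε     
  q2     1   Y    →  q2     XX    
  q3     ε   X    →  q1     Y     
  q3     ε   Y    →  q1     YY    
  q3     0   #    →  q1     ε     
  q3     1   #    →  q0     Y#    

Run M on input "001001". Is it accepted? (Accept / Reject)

Reject

(q0, 001001, #)
  read 0, top #: go to q2, push XX# → (q2, 01001, XX#)
  read 0, top X: go to q3, push ε → (q3, 1001, X#)
  ε-move, top X: go to q1, push Y → (q1, 1001, Y#)
  read 1, top Y: go to q2, push ε → (q2, 001, #)
  read 0, top #: go to q2, push X# → (q2, 01, X#)
  read 0, top X: go to q3, push ε → (q3, 1, #)
  read 1, top #: go to q0, push Y# → (q0, ε, Y#)
All input consumed; stack is Y#, not empty, and no further ε-move applies.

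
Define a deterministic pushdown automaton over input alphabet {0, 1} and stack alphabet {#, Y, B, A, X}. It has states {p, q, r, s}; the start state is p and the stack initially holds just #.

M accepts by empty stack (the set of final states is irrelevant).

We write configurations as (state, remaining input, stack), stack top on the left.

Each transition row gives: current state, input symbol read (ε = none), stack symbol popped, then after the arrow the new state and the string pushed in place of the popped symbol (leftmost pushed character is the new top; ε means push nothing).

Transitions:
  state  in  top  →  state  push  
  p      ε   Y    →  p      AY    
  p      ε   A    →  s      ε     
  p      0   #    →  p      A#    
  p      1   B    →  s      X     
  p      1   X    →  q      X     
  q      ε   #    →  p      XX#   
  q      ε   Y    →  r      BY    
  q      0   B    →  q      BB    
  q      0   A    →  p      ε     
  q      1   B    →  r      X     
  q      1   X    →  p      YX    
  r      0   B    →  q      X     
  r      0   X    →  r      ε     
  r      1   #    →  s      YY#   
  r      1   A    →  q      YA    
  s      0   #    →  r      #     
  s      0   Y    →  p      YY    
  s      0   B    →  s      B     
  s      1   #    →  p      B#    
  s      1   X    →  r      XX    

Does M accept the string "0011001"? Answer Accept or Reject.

(p, 0011001, #)
  read 0, top #: go to p, push A# → (p, 011001, A#)
  ε-move, top A: go to s, push ε → (s, 011001, #)
  read 0, top #: go to r, push # → (r, 11001, #)
  read 1, top #: go to s, push YY# → (s, 1001, YY#)
No transition applies at (s, 1001, YY#); input not fully consumed.

Reject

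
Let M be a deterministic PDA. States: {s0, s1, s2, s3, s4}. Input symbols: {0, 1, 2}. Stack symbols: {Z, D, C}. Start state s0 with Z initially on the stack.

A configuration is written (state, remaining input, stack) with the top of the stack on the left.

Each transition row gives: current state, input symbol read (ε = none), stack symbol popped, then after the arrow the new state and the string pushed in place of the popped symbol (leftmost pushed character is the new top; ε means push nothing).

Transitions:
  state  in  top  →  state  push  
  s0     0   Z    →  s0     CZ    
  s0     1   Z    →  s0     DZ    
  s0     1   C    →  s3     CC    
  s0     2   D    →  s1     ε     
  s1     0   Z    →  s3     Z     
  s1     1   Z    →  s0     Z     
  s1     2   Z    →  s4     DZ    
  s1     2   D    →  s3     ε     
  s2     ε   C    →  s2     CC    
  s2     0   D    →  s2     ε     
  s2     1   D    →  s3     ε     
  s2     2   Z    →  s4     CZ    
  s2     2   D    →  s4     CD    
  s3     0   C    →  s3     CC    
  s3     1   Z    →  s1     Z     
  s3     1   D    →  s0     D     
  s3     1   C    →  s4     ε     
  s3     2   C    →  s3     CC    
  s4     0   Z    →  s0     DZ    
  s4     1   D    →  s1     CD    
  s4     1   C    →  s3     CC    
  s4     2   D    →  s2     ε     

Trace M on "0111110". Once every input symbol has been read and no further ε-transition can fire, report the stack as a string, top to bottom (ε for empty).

CCCZ

(s0, 0111110, Z)
  read 0, top Z: go to s0, push CZ → (s0, 111110, CZ)
  read 1, top C: go to s3, push CC → (s3, 11110, CCZ)
  read 1, top C: go to s4, push ε → (s4, 1110, CZ)
  read 1, top C: go to s3, push CC → (s3, 110, CCZ)
  read 1, top C: go to s4, push ε → (s4, 10, CZ)
  read 1, top C: go to s3, push CC → (s3, 0, CCZ)
  read 0, top C: go to s3, push CC → (s3, ε, CCCZ)
All input consumed in state s3 with stack CCCZ.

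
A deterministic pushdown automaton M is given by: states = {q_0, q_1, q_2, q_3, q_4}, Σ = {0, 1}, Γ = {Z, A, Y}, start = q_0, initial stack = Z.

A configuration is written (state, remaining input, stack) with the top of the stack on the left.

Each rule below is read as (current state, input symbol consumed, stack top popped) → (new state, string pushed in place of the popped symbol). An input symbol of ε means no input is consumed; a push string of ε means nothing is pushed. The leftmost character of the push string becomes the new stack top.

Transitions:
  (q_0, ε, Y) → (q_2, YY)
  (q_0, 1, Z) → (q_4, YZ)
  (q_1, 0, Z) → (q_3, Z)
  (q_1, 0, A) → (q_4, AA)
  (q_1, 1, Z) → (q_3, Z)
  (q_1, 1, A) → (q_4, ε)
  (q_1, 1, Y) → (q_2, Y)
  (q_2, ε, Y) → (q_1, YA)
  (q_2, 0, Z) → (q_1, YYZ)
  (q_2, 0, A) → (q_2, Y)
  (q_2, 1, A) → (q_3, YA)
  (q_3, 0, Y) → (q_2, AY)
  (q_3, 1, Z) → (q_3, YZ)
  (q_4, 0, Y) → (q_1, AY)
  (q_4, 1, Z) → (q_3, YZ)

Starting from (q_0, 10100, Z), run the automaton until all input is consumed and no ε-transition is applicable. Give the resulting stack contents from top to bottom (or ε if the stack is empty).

(q_0, 10100, Z)
  read 1, top Z: go to q_4, push YZ → (q_4, 0100, YZ)
  read 0, top Y: go to q_1, push AY → (q_1, 100, AYZ)
  read 1, top A: go to q_4, push ε → (q_4, 00, YZ)
  read 0, top Y: go to q_1, push AY → (q_1, 0, AYZ)
  read 0, top A: go to q_4, push AA → (q_4, ε, AAYZ)
All input consumed in state q_4 with stack AAYZ.

AAYZ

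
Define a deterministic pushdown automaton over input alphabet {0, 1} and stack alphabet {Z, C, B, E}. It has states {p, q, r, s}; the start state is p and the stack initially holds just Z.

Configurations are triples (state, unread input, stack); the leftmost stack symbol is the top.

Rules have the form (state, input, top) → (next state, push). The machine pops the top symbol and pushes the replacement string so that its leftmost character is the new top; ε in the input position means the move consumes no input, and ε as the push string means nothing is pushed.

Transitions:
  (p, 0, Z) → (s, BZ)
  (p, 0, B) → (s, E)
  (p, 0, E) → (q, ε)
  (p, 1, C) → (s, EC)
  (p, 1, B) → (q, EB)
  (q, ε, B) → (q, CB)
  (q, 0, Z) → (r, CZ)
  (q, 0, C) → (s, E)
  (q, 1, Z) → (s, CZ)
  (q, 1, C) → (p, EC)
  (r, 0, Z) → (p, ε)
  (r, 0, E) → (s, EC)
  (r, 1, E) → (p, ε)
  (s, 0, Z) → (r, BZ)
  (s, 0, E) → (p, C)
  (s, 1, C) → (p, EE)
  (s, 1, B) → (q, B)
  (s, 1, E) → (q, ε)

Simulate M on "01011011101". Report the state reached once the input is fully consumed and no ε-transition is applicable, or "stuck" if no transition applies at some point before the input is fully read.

stuck

(p, 01011011101, Z)
  read 0, top Z: go to s, push BZ → (s, 1011011101, BZ)
  read 1, top B: go to q, push B → (q, 011011101, BZ)
  ε-move, top B: go to q, push CB → (q, 011011101, CBZ)
  read 0, top C: go to s, push E → (s, 11011101, EBZ)
  read 1, top E: go to q, push ε → (q, 1011101, BZ)
  ε-move, top B: go to q, push CB → (q, 1011101, CBZ)
  read 1, top C: go to p, push EC → (p, 011101, ECBZ)
  read 0, top E: go to q, push ε → (q, 11101, CBZ)
  read 1, top C: go to p, push EC → (p, 1101, ECBZ)
No transition for (p, 1, top E); M blocks with input 1101 remaining.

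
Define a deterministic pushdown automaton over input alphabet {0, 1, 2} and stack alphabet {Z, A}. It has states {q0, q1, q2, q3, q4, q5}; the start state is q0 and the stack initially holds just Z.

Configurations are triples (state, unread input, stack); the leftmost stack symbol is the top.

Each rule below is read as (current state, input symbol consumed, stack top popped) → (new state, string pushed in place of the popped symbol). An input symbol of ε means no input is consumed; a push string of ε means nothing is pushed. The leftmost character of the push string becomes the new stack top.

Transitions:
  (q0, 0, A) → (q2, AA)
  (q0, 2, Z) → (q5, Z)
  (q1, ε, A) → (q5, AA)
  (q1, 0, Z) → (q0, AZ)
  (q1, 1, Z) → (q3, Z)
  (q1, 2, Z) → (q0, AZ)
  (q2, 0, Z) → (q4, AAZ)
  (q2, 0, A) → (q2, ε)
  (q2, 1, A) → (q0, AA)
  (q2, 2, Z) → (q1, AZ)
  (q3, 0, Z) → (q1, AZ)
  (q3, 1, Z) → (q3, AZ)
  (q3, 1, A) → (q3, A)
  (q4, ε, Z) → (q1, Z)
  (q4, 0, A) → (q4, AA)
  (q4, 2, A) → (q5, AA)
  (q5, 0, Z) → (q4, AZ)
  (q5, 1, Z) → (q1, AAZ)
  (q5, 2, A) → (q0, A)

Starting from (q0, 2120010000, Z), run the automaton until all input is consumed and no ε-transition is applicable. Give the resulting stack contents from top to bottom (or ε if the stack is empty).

AAZ

(q0, 2120010000, Z)
  read 2, top Z: go to q5, push Z → (q5, 120010000, Z)
  read 1, top Z: go to q1, push AAZ → (q1, 20010000, AAZ)
  ε-move, top A: go to q5, push AA → (q5, 20010000, AAAZ)
  read 2, top A: go to q0, push A → (q0, 0010000, AAAZ)
  read 0, top A: go to q2, push AA → (q2, 010000, AAAAZ)
  read 0, top A: go to q2, push ε → (q2, 10000, AAAZ)
  read 1, top A: go to q0, push AA → (q0, 0000, AAAAZ)
  read 0, top A: go to q2, push AA → (q2, 000, AAAAAZ)
  read 0, top A: go to q2, push ε → (q2, 00, AAAAZ)
  read 0, top A: go to q2, push ε → (q2, 0, AAAZ)
  read 0, top A: go to q2, push ε → (q2, ε, AAZ)
All input consumed in state q2 with stack AAZ.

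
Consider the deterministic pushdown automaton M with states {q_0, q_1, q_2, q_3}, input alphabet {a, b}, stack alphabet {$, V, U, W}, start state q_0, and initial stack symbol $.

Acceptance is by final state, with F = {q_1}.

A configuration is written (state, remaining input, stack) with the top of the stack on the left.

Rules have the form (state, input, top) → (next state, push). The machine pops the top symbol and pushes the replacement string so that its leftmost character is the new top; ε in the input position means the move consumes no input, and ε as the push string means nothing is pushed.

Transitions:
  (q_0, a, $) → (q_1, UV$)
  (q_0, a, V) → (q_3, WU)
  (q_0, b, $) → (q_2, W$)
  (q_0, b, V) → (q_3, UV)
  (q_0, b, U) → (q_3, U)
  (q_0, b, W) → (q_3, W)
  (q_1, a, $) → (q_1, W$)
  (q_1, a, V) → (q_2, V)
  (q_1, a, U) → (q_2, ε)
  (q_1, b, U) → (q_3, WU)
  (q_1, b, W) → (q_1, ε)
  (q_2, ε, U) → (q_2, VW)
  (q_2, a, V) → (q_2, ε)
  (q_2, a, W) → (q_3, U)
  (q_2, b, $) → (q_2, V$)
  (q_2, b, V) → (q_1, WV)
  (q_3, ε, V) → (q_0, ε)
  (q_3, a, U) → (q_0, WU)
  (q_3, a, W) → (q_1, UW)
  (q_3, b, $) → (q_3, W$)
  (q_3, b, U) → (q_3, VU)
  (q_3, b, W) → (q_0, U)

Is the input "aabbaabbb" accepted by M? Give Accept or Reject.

Accept

(q_0, aabbaabbb, $)
  read a, top $: go to q_1, push UV$ → (q_1, abbaabbb, UV$)
  read a, top U: go to q_2, push ε → (q_2, bbaabbb, V$)
  read b, top V: go to q_1, push WV → (q_1, baabbb, WV$)
  read b, top W: go to q_1, push ε → (q_1, aabbb, V$)
  read a, top V: go to q_2, push V → (q_2, abbb, V$)
  read a, top V: go to q_2, push ε → (q_2, bbb, $)
  read b, top $: go to q_2, push V$ → (q_2, bb, V$)
  read b, top V: go to q_1, push WV → (q_1, b, WV$)
  read b, top W: go to q_1, push ε → (q_1, ε, V$)
All input consumed; state q_1 ∈ F.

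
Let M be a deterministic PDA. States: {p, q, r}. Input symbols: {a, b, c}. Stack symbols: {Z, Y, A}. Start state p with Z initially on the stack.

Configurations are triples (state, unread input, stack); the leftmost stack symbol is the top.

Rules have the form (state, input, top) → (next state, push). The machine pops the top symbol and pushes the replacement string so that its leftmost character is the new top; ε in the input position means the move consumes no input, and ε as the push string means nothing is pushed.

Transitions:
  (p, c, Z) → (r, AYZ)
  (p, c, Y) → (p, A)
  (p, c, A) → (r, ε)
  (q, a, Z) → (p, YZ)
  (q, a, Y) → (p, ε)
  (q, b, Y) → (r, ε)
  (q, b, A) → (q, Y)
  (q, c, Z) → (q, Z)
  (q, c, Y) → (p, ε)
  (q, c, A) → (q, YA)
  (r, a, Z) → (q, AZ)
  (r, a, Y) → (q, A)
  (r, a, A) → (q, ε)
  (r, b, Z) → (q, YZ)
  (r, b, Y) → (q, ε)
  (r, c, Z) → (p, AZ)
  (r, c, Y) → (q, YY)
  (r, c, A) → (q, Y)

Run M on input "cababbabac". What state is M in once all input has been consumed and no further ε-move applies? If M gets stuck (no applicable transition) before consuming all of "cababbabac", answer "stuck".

r

(p, cababbabac, Z) ⊢ (r, ababbabac, AYZ) ⊢ (q, babbabac, YZ) ⊢ (r, abbabac, Z) ⊢ (q, bbabac, AZ) ⊢ (q, babac, YZ) ⊢ (r, abac, Z) ⊢ (q, bac, AZ) ⊢ (q, ac, YZ) ⊢ (p, c, Z) ⊢ (r, ε, AYZ)
All input consumed; M is in state r.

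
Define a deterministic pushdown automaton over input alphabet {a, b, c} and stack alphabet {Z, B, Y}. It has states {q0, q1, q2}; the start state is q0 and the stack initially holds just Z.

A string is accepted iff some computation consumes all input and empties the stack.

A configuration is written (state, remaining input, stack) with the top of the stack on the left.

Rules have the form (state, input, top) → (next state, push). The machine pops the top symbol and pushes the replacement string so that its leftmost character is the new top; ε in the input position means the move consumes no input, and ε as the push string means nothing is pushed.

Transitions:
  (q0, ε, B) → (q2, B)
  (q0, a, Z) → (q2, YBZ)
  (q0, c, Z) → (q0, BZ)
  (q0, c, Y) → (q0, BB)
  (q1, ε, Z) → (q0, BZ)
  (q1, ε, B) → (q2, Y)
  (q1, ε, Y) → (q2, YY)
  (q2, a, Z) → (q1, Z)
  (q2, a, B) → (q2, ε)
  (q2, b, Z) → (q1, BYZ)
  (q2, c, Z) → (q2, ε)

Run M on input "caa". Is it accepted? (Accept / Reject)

(q0, caa, Z)
  read c, top Z: go to q0, push BZ → (q0, aa, BZ)
  ε-move, top B: go to q2, push B → (q2, aa, BZ)
  read a, top B: go to q2, push ε → (q2, a, Z)
  read a, top Z: go to q1, push Z → (q1, ε, Z)
  ε-move, top Z: go to q0, push BZ → (q0, ε, BZ)
  ε-move, top B: go to q2, push B → (q2, ε, BZ)
All input consumed; stack is BZ, not empty, and no further ε-move applies.

Reject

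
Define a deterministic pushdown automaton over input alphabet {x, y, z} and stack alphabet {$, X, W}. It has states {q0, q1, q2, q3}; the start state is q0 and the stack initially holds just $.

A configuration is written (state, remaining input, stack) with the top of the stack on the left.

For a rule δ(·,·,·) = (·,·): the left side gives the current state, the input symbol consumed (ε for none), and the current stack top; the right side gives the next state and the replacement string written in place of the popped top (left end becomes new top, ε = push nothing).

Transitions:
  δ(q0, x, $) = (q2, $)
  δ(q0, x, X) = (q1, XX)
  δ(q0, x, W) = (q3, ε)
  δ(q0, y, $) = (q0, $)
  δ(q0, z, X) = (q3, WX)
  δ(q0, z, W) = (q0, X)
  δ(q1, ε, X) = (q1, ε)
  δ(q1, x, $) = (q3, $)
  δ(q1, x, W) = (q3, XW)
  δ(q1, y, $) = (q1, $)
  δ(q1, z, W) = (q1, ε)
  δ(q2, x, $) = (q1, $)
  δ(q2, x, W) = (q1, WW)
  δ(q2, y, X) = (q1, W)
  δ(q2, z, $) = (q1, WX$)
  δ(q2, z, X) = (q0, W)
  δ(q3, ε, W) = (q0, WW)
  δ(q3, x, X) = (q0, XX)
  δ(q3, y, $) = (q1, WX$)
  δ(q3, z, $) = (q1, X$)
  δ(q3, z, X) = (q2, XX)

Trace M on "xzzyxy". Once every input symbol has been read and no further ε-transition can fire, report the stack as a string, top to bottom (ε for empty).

WX$

(q0, xzzyxy, $) ⊢ (q2, zzyxy, $) ⊢ (q1, zyxy, WX$) ⊢ (q1, yxy, X$) ⊢ (q1, yxy, $) ⊢ (q1, xy, $) ⊢ (q3, y, $) ⊢ (q1, ε, WX$)
All input consumed in state q1 with stack WX$.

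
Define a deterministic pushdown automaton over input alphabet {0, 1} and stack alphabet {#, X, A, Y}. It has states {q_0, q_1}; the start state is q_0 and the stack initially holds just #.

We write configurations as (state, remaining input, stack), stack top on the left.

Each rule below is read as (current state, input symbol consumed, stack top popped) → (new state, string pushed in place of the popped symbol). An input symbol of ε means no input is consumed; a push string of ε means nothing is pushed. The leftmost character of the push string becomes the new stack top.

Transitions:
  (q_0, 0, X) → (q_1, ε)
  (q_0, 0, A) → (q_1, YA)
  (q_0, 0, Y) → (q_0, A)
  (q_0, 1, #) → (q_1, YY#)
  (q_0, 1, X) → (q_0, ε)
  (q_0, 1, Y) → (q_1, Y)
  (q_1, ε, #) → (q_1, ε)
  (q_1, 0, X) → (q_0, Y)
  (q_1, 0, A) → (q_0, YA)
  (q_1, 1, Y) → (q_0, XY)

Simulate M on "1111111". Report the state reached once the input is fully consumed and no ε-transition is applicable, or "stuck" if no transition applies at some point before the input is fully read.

(q_0, 1111111, #)
  read 1, top #: go to q_1, push YY# → (q_1, 111111, YY#)
  read 1, top Y: go to q_0, push XY → (q_0, 11111, XYY#)
  read 1, top X: go to q_0, push ε → (q_0, 1111, YY#)
  read 1, top Y: go to q_1, push Y → (q_1, 111, YY#)
  read 1, top Y: go to q_0, push XY → (q_0, 11, XYY#)
  read 1, top X: go to q_0, push ε → (q_0, 1, YY#)
  read 1, top Y: go to q_1, push Y → (q_1, ε, YY#)
All input consumed; M is in state q_1.

q_1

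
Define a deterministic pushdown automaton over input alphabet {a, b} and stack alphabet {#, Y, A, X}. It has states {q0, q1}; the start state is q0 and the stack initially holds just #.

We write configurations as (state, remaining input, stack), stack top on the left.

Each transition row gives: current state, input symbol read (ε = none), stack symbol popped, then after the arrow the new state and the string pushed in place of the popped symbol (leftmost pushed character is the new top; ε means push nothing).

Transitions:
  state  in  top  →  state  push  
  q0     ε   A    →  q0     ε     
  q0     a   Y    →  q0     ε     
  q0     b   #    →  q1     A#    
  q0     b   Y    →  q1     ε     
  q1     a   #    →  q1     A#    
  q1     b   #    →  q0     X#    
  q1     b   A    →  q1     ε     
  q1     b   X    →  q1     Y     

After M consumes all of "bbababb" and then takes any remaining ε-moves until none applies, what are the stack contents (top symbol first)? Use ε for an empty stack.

X#

(q0, bbababb, #)
  read b, top #: go to q1, push A# → (q1, bababb, A#)
  read b, top A: go to q1, push ε → (q1, ababb, #)
  read a, top #: go to q1, push A# → (q1, babb, A#)
  read b, top A: go to q1, push ε → (q1, abb, #)
  read a, top #: go to q1, push A# → (q1, bb, A#)
  read b, top A: go to q1, push ε → (q1, b, #)
  read b, top #: go to q0, push X# → (q0, ε, X#)
All input consumed in state q0 with stack X#.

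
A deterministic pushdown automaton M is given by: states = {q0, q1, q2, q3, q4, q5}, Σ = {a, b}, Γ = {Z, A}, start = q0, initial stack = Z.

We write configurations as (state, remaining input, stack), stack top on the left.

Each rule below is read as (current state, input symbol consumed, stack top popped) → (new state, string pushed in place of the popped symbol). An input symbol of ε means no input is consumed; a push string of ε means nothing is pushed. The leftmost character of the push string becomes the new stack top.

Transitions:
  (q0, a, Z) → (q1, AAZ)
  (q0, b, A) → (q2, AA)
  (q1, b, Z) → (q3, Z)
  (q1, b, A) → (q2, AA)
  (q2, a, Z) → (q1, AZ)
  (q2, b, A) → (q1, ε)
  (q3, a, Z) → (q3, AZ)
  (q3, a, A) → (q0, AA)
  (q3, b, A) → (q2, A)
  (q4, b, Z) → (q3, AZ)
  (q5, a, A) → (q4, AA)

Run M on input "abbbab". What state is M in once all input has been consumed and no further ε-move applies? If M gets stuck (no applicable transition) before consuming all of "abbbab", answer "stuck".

stuck

(q0, abbbab, Z)
  read a, top Z: go to q1, push AAZ → (q1, bbbab, AAZ)
  read b, top A: go to q2, push AA → (q2, bbab, AAAZ)
  read b, top A: go to q1, push ε → (q1, bab, AAZ)
  read b, top A: go to q2, push AA → (q2, ab, AAAZ)
No transition for (q2, a, top A); M blocks with input ab remaining.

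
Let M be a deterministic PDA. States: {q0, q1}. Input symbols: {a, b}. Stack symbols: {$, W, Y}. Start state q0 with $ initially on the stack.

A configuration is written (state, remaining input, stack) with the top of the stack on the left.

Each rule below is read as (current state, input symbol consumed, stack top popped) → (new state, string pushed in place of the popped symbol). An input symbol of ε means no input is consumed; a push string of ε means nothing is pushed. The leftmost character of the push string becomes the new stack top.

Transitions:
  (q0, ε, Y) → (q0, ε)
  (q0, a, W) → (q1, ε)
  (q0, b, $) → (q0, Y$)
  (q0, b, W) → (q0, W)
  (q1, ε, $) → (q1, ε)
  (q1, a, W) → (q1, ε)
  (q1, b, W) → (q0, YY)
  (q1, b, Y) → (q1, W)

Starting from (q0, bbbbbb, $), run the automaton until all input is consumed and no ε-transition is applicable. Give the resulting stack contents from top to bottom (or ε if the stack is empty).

$

(q0, bbbbbb, $) ⊢ (q0, bbbbb, Y$) ⊢ (q0, bbbbb, $) ⊢ (q0, bbbb, Y$) ⊢ (q0, bbbb, $) ⊢ (q0, bbb, Y$) ⊢ (q0, bbb, $) ⊢ (q0, bb, Y$) ⊢ (q0, bb, $) ⊢ (q0, b, Y$) ⊢ (q0, b, $) ⊢ (q0, ε, Y$) ⊢ (q0, ε, $)
All input consumed in state q0 with stack $.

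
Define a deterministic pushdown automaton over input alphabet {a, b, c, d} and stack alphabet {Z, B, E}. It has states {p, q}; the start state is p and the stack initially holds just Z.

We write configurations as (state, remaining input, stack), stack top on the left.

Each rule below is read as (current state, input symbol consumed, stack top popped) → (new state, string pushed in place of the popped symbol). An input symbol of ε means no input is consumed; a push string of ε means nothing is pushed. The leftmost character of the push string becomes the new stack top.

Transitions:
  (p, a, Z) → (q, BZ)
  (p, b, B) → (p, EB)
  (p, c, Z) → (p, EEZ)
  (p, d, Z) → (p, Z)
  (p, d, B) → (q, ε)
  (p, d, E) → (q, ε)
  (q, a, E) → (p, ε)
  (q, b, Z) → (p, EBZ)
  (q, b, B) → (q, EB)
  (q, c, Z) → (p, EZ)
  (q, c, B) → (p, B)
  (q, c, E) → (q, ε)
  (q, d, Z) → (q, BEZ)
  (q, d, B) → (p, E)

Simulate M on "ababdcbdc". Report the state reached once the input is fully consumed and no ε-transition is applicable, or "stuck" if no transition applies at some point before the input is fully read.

p

(p, ababdcbdc, Z) ⊢ (q, babdcbdc, BZ) ⊢ (q, abdcbdc, EBZ) ⊢ (p, bdcbdc, BZ) ⊢ (p, dcbdc, EBZ) ⊢ (q, cbdc, BZ) ⊢ (p, bdc, BZ) ⊢ (p, dc, EBZ) ⊢ (q, c, BZ) ⊢ (p, ε, BZ)
All input consumed; M is in state p.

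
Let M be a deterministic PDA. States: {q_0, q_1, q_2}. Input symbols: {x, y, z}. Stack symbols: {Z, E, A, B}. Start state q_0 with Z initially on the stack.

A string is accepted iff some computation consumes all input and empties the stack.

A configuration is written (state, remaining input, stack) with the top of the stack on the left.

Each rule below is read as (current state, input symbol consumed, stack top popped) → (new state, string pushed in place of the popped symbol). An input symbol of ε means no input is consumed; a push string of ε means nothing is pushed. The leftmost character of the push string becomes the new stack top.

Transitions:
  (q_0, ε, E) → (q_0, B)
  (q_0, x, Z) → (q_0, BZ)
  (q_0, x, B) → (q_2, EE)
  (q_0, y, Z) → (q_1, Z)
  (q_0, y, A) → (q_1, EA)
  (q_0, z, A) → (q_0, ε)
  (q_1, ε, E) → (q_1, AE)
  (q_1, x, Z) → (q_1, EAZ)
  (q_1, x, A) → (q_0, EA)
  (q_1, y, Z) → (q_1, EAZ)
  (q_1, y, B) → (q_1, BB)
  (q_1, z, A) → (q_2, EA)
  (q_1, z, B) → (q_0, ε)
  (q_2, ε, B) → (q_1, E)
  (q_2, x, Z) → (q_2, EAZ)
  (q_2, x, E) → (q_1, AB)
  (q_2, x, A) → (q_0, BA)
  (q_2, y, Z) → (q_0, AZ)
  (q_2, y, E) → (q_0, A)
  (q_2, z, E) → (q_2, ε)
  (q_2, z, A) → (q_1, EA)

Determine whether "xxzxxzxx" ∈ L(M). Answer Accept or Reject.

Reject

(q_0, xxzxxzxx, Z)
  read x, top Z: go to q_0, push BZ → (q_0, xzxxzxx, BZ)
  read x, top B: go to q_2, push EE → (q_2, zxxzxx, EEZ)
  read z, top E: go to q_2, push ε → (q_2, xxzxx, EZ)
  read x, top E: go to q_1, push AB → (q_1, xzxx, ABZ)
  read x, top A: go to q_0, push EA → (q_0, zxx, EABZ)
  ε-move, top E: go to q_0, push B → (q_0, zxx, BABZ)
No transition applies at (q_0, zxx, BABZ); input not fully consumed.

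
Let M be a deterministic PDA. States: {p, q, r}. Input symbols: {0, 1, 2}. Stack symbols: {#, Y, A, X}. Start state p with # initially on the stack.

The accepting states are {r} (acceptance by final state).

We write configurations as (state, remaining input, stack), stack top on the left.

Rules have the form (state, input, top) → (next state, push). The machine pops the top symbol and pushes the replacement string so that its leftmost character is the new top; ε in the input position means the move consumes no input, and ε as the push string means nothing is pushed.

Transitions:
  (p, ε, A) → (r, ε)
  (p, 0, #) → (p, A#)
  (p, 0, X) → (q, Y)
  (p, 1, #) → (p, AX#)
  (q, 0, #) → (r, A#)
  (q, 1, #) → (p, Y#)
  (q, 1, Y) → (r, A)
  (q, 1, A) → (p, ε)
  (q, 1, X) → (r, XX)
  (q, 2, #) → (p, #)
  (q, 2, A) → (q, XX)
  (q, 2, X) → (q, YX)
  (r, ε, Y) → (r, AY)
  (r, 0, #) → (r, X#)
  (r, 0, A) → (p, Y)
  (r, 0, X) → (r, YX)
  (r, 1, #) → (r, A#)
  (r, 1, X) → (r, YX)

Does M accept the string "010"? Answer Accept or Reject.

(p, 010, #)
  read 0, top #: go to p, push A# → (p, 10, A#)
  ε-move, top A: go to r, push ε → (r, 10, #)
  read 1, top #: go to r, push A# → (r, 0, A#)
  read 0, top A: go to p, push Y → (p, ε, Y#)
All input consumed; state p ∉ F and no further ε-move applies.

Reject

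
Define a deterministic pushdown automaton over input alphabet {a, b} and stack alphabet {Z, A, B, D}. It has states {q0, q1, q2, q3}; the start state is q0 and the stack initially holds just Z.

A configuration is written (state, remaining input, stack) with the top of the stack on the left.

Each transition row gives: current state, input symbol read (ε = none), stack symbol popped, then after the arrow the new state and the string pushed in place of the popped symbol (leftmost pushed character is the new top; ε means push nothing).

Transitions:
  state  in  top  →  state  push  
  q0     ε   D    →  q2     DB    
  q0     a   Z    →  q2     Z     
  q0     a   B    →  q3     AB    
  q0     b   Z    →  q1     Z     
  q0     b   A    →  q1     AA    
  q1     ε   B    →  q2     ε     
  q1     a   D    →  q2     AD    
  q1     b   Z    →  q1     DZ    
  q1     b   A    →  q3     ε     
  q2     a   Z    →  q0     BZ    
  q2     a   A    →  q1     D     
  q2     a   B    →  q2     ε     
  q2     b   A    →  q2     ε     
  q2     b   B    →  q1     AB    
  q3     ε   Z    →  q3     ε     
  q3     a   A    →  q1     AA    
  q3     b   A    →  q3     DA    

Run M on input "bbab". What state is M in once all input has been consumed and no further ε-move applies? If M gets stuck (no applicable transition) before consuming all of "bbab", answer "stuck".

q2

(q0, bbab, Z) ⊢ (q1, bab, Z) ⊢ (q1, ab, DZ) ⊢ (q2, b, ADZ) ⊢ (q2, ε, DZ)
All input consumed; M is in state q2.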